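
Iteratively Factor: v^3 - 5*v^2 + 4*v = (v - 4)*(v^2 - v) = (v - 4)*(v - 1)*(v)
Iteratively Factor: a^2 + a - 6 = (a + 3)*(a - 2)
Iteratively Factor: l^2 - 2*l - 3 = (l + 1)*(l - 3)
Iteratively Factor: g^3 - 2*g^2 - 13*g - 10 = (g + 2)*(g^2 - 4*g - 5) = (g + 1)*(g + 2)*(g - 5)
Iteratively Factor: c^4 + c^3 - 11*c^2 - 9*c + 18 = (c + 3)*(c^3 - 2*c^2 - 5*c + 6) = (c + 2)*(c + 3)*(c^2 - 4*c + 3) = (c - 1)*(c + 2)*(c + 3)*(c - 3)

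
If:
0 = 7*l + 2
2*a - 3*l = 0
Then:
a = -3/7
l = -2/7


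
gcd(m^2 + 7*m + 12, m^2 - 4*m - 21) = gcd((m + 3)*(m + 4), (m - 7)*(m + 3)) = m + 3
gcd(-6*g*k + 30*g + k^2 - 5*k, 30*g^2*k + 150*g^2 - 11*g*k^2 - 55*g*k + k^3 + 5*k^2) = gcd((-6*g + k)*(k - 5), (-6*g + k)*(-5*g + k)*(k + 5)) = 6*g - k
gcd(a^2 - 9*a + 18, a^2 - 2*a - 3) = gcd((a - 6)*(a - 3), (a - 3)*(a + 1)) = a - 3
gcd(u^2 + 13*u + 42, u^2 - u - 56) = u + 7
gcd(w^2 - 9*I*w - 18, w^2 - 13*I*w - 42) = w - 6*I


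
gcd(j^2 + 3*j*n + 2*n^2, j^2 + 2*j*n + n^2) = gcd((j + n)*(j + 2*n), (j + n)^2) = j + n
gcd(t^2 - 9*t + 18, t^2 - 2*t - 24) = t - 6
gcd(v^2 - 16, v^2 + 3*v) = 1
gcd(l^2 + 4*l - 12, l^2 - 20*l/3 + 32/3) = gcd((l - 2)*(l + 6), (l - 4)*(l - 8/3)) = 1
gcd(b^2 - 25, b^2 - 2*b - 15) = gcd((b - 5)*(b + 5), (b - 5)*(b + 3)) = b - 5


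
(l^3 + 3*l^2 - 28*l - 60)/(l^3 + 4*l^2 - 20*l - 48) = (l - 5)/(l - 4)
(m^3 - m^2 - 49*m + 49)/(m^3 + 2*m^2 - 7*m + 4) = (m^2 - 49)/(m^2 + 3*m - 4)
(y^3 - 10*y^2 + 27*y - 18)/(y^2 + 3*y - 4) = (y^2 - 9*y + 18)/(y + 4)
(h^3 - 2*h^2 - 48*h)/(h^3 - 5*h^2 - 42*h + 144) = h/(h - 3)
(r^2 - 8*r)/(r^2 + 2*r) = (r - 8)/(r + 2)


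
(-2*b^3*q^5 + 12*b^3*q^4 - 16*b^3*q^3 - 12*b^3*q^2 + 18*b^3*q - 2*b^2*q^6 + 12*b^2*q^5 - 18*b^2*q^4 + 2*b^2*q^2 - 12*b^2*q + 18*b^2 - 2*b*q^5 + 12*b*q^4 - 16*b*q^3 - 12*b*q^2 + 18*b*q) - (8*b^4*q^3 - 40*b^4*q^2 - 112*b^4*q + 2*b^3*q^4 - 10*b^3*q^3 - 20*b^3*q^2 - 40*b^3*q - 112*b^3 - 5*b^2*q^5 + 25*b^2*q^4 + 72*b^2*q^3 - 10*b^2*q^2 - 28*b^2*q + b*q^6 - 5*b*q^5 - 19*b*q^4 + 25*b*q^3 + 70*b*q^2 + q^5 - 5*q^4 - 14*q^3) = -8*b^4*q^3 + 40*b^4*q^2 + 112*b^4*q - 2*b^3*q^5 + 10*b^3*q^4 - 6*b^3*q^3 + 8*b^3*q^2 + 58*b^3*q + 112*b^3 - 2*b^2*q^6 + 17*b^2*q^5 - 43*b^2*q^4 - 72*b^2*q^3 + 12*b^2*q^2 + 16*b^2*q + 18*b^2 - b*q^6 + 3*b*q^5 + 31*b*q^4 - 41*b*q^3 - 82*b*q^2 + 18*b*q - q^5 + 5*q^4 + 14*q^3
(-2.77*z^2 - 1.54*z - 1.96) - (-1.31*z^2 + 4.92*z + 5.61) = -1.46*z^2 - 6.46*z - 7.57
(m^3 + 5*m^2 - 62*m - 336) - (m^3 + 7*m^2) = -2*m^2 - 62*m - 336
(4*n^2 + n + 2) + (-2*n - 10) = 4*n^2 - n - 8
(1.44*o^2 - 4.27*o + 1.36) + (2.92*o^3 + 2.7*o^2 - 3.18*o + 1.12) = 2.92*o^3 + 4.14*o^2 - 7.45*o + 2.48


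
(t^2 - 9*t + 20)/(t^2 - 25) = (t - 4)/(t + 5)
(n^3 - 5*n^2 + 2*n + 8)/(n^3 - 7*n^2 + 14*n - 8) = (n + 1)/(n - 1)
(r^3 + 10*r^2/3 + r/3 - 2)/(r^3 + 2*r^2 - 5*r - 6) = (r - 2/3)/(r - 2)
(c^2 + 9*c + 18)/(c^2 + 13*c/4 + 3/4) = 4*(c + 6)/(4*c + 1)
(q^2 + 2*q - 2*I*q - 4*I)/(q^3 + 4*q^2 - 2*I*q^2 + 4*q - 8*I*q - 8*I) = 1/(q + 2)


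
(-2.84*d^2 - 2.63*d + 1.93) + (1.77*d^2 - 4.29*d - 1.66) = -1.07*d^2 - 6.92*d + 0.27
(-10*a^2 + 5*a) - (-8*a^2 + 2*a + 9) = -2*a^2 + 3*a - 9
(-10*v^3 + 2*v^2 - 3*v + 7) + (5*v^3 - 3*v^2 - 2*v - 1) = -5*v^3 - v^2 - 5*v + 6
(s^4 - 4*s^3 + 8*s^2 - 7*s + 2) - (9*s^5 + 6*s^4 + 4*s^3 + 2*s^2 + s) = -9*s^5 - 5*s^4 - 8*s^3 + 6*s^2 - 8*s + 2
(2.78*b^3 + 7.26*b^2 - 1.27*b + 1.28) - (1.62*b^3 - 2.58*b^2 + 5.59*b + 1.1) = 1.16*b^3 + 9.84*b^2 - 6.86*b + 0.18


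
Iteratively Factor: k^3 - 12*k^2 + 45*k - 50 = (k - 5)*(k^2 - 7*k + 10) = (k - 5)*(k - 2)*(k - 5)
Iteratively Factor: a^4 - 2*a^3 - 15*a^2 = (a)*(a^3 - 2*a^2 - 15*a) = a*(a - 5)*(a^2 + 3*a) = a^2*(a - 5)*(a + 3)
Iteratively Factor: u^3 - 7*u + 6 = (u - 2)*(u^2 + 2*u - 3) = (u - 2)*(u - 1)*(u + 3)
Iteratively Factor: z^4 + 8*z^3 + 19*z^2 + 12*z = (z + 4)*(z^3 + 4*z^2 + 3*z) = z*(z + 4)*(z^2 + 4*z + 3) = z*(z + 1)*(z + 4)*(z + 3)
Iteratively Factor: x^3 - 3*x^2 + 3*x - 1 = (x - 1)*(x^2 - 2*x + 1) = (x - 1)^2*(x - 1)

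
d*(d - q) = d^2 - d*q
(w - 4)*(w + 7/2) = w^2 - w/2 - 14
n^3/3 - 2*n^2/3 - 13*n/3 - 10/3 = (n/3 + 1/3)*(n - 5)*(n + 2)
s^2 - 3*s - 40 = (s - 8)*(s + 5)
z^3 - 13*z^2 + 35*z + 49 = (z - 7)^2*(z + 1)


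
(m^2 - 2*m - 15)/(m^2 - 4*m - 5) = (m + 3)/(m + 1)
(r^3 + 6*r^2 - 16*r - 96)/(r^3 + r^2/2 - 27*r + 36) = 2*(r + 4)/(2*r - 3)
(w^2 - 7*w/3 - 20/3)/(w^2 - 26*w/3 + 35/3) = (3*w^2 - 7*w - 20)/(3*w^2 - 26*w + 35)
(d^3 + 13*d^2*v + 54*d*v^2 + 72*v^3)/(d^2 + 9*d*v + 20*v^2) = (d^2 + 9*d*v + 18*v^2)/(d + 5*v)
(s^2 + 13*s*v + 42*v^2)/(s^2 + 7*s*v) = (s + 6*v)/s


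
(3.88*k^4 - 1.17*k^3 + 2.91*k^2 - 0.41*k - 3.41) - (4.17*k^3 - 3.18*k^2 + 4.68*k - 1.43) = 3.88*k^4 - 5.34*k^3 + 6.09*k^2 - 5.09*k - 1.98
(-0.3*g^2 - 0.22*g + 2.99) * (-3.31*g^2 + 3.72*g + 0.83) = 0.993*g^4 - 0.3878*g^3 - 10.9643*g^2 + 10.9402*g + 2.4817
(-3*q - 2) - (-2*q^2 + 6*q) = 2*q^2 - 9*q - 2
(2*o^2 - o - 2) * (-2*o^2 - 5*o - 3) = -4*o^4 - 8*o^3 + 3*o^2 + 13*o + 6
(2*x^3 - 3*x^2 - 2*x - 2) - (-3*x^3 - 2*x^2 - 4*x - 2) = 5*x^3 - x^2 + 2*x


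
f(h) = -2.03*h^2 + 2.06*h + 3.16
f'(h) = 2.06 - 4.06*h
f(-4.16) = -40.54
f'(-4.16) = 18.95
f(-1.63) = -5.59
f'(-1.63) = 8.68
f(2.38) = -3.44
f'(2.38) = -7.60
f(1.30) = 2.41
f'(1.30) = -3.22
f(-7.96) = -141.86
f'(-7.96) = 34.38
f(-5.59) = -71.79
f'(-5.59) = 24.76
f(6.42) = -67.28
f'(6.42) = -24.01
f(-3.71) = -32.42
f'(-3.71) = 17.12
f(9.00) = -142.73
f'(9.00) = -34.48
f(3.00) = -8.93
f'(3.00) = -10.12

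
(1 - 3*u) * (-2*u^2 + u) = 6*u^3 - 5*u^2 + u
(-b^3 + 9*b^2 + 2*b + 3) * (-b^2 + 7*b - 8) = b^5 - 16*b^4 + 69*b^3 - 61*b^2 + 5*b - 24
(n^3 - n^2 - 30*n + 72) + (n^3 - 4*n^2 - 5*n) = 2*n^3 - 5*n^2 - 35*n + 72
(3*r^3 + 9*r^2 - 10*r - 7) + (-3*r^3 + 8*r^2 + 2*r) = 17*r^2 - 8*r - 7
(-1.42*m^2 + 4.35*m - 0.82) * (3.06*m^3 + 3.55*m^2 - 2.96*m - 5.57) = -4.3452*m^5 + 8.27*m^4 + 17.1365*m^3 - 7.8776*m^2 - 21.8023*m + 4.5674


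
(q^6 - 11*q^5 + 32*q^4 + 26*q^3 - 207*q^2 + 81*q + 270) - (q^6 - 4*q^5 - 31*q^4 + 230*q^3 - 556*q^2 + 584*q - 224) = -7*q^5 + 63*q^4 - 204*q^3 + 349*q^2 - 503*q + 494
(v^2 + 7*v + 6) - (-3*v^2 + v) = 4*v^2 + 6*v + 6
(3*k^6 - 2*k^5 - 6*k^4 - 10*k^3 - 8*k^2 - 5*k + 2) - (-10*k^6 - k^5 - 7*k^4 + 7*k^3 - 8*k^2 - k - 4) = 13*k^6 - k^5 + k^4 - 17*k^3 - 4*k + 6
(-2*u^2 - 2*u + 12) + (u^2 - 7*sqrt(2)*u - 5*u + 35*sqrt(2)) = -u^2 - 7*sqrt(2)*u - 7*u + 12 + 35*sqrt(2)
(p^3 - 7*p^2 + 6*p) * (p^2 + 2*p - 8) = p^5 - 5*p^4 - 16*p^3 + 68*p^2 - 48*p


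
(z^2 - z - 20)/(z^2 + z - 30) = (z + 4)/(z + 6)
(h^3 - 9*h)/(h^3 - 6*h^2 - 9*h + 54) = h/(h - 6)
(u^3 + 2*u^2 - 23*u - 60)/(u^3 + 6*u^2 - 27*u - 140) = (u + 3)/(u + 7)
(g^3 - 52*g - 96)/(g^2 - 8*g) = g + 8 + 12/g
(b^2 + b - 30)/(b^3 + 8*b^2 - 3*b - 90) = (b - 5)/(b^2 + 2*b - 15)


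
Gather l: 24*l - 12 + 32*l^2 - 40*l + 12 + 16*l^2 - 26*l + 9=48*l^2 - 42*l + 9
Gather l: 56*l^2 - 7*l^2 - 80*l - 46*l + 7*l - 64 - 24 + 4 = 49*l^2 - 119*l - 84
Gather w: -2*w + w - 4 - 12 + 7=-w - 9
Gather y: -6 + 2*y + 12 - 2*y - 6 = 0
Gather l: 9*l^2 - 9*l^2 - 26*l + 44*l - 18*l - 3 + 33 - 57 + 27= 0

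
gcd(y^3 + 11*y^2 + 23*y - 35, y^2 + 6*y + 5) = y + 5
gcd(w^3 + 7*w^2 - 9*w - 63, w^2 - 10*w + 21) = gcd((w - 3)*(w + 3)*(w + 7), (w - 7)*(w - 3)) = w - 3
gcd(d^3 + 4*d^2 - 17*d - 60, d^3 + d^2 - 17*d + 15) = d + 5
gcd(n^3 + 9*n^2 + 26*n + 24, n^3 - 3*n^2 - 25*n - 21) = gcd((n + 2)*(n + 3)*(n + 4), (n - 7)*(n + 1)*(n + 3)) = n + 3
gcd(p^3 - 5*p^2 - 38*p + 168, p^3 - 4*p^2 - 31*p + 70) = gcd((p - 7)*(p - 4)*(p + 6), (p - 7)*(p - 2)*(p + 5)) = p - 7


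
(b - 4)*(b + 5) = b^2 + b - 20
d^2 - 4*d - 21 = (d - 7)*(d + 3)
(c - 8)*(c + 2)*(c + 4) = c^3 - 2*c^2 - 40*c - 64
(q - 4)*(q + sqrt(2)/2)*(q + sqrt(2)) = q^3 - 4*q^2 + 3*sqrt(2)*q^2/2 - 6*sqrt(2)*q + q - 4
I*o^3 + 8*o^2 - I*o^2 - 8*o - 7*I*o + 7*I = (o - 7*I)*(o - I)*(I*o - I)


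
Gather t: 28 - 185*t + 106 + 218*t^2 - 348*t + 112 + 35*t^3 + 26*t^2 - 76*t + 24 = 35*t^3 + 244*t^2 - 609*t + 270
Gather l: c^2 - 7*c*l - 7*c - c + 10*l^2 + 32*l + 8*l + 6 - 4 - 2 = c^2 - 8*c + 10*l^2 + l*(40 - 7*c)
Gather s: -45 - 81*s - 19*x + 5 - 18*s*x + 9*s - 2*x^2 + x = s*(-18*x - 72) - 2*x^2 - 18*x - 40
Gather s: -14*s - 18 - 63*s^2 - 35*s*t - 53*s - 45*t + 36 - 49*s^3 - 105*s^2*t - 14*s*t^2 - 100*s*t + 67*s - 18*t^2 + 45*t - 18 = -49*s^3 + s^2*(-105*t - 63) + s*(-14*t^2 - 135*t) - 18*t^2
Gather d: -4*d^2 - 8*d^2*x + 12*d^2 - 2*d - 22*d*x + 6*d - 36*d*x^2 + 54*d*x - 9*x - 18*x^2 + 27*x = d^2*(8 - 8*x) + d*(-36*x^2 + 32*x + 4) - 18*x^2 + 18*x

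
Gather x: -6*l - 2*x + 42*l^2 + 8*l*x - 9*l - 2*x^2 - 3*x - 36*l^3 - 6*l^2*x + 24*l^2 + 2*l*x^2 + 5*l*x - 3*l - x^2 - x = -36*l^3 + 66*l^2 - 18*l + x^2*(2*l - 3) + x*(-6*l^2 + 13*l - 6)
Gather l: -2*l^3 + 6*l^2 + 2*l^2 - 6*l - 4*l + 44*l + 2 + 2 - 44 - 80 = -2*l^3 + 8*l^2 + 34*l - 120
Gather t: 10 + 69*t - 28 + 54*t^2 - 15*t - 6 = 54*t^2 + 54*t - 24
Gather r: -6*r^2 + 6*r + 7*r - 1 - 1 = -6*r^2 + 13*r - 2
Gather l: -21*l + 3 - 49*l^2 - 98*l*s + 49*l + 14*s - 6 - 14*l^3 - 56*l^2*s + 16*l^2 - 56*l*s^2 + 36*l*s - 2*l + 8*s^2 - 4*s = -14*l^3 + l^2*(-56*s - 33) + l*(-56*s^2 - 62*s + 26) + 8*s^2 + 10*s - 3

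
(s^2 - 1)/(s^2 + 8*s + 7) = (s - 1)/(s + 7)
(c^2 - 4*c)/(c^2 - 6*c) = (c - 4)/(c - 6)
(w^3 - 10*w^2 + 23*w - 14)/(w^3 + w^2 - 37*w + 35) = (w^2 - 9*w + 14)/(w^2 + 2*w - 35)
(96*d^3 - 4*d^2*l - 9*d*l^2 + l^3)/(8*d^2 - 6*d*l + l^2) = (24*d^2 + 5*d*l - l^2)/(2*d - l)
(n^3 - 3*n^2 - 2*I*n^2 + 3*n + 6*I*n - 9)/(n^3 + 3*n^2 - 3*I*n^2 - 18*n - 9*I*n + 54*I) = (n + I)/(n + 6)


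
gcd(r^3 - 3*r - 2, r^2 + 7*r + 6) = r + 1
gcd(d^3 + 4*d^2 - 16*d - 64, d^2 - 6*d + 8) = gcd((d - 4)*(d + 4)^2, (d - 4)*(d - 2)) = d - 4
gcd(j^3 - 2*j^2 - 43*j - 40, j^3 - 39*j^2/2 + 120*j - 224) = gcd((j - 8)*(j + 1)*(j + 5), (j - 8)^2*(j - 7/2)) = j - 8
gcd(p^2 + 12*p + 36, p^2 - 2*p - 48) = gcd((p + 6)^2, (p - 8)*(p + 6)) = p + 6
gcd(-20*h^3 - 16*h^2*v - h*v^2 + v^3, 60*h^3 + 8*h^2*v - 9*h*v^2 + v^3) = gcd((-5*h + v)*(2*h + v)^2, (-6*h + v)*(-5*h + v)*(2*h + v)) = -10*h^2 - 3*h*v + v^2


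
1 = 1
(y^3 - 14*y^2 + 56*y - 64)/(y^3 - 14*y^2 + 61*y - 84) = (y^2 - 10*y + 16)/(y^2 - 10*y + 21)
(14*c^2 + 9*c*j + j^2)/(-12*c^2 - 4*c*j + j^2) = (-7*c - j)/(6*c - j)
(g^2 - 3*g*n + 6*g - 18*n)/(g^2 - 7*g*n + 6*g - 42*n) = (g - 3*n)/(g - 7*n)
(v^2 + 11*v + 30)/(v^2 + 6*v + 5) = (v + 6)/(v + 1)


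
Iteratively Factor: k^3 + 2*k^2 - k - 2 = (k + 2)*(k^2 - 1) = (k + 1)*(k + 2)*(k - 1)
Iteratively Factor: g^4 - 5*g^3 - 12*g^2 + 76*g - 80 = (g - 2)*(g^3 - 3*g^2 - 18*g + 40) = (g - 5)*(g - 2)*(g^2 + 2*g - 8) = (g - 5)*(g - 2)*(g + 4)*(g - 2)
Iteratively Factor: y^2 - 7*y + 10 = (y - 2)*(y - 5)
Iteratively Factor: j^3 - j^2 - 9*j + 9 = (j - 1)*(j^2 - 9) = (j - 3)*(j - 1)*(j + 3)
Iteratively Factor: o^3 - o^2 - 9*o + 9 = (o - 1)*(o^2 - 9) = (o - 1)*(o + 3)*(o - 3)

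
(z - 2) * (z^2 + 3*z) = z^3 + z^2 - 6*z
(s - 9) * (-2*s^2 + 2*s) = -2*s^3 + 20*s^2 - 18*s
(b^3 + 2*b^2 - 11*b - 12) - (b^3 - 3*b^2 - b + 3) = 5*b^2 - 10*b - 15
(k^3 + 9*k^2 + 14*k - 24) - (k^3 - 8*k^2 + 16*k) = 17*k^2 - 2*k - 24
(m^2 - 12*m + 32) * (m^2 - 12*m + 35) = m^4 - 24*m^3 + 211*m^2 - 804*m + 1120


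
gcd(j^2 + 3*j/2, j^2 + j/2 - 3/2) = j + 3/2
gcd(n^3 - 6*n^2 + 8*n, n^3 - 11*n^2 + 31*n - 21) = 1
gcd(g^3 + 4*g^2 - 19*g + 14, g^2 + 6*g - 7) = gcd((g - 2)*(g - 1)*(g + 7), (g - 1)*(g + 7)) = g^2 + 6*g - 7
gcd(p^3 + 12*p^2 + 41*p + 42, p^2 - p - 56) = p + 7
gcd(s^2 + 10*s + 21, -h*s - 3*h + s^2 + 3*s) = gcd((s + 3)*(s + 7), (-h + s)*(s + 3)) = s + 3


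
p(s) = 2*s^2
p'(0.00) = 0.00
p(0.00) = 0.00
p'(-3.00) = -12.00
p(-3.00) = 18.00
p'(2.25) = 9.00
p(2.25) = 10.12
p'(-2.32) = -9.28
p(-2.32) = 10.76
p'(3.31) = 13.24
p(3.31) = 21.91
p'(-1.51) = -6.04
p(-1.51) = 4.56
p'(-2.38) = -9.52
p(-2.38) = 11.33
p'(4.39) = 17.56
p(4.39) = 38.54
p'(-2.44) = -9.76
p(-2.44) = 11.91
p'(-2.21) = -8.84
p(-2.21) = 9.77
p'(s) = 4*s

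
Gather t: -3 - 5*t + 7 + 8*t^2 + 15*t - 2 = 8*t^2 + 10*t + 2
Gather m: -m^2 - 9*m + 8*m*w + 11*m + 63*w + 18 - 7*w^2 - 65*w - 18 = -m^2 + m*(8*w + 2) - 7*w^2 - 2*w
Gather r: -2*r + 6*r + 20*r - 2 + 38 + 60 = 24*r + 96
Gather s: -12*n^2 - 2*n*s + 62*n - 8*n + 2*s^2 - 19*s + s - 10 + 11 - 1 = -12*n^2 + 54*n + 2*s^2 + s*(-2*n - 18)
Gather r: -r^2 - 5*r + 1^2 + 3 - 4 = -r^2 - 5*r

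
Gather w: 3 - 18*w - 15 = -18*w - 12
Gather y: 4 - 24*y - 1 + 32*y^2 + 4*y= 32*y^2 - 20*y + 3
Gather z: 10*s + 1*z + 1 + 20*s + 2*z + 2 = 30*s + 3*z + 3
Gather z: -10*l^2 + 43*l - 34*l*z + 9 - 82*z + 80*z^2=-10*l^2 + 43*l + 80*z^2 + z*(-34*l - 82) + 9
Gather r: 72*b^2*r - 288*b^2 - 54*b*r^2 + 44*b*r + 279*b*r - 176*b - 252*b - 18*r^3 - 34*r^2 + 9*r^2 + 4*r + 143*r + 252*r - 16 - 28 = -288*b^2 - 428*b - 18*r^3 + r^2*(-54*b - 25) + r*(72*b^2 + 323*b + 399) - 44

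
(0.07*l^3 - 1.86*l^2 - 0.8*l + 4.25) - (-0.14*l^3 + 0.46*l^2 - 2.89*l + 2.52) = 0.21*l^3 - 2.32*l^2 + 2.09*l + 1.73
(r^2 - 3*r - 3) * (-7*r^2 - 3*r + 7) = -7*r^4 + 18*r^3 + 37*r^2 - 12*r - 21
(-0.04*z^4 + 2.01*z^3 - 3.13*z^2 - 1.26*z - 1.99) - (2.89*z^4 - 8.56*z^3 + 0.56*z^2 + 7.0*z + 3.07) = -2.93*z^4 + 10.57*z^3 - 3.69*z^2 - 8.26*z - 5.06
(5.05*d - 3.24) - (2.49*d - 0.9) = 2.56*d - 2.34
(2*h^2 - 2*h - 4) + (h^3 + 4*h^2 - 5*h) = h^3 + 6*h^2 - 7*h - 4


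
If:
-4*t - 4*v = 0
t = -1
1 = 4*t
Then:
No Solution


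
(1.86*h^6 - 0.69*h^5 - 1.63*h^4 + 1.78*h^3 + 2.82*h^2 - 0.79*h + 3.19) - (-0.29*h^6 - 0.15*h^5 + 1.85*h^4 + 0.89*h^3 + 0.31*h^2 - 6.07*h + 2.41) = 2.15*h^6 - 0.54*h^5 - 3.48*h^4 + 0.89*h^3 + 2.51*h^2 + 5.28*h + 0.78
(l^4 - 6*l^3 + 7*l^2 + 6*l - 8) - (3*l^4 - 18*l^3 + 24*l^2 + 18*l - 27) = -2*l^4 + 12*l^3 - 17*l^2 - 12*l + 19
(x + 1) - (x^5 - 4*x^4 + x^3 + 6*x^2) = -x^5 + 4*x^4 - x^3 - 6*x^2 + x + 1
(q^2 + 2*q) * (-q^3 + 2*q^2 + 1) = -q^5 + 4*q^3 + q^2 + 2*q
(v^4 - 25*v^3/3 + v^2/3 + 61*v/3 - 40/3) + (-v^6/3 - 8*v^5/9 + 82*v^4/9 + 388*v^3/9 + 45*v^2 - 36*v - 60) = -v^6/3 - 8*v^5/9 + 91*v^4/9 + 313*v^3/9 + 136*v^2/3 - 47*v/3 - 220/3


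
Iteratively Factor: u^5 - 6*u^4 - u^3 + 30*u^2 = (u)*(u^4 - 6*u^3 - u^2 + 30*u) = u^2*(u^3 - 6*u^2 - u + 30) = u^2*(u - 3)*(u^2 - 3*u - 10) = u^2*(u - 5)*(u - 3)*(u + 2)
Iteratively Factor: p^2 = (p)*(p)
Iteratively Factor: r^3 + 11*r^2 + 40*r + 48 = (r + 3)*(r^2 + 8*r + 16) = (r + 3)*(r + 4)*(r + 4)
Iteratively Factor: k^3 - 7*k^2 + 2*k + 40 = (k - 4)*(k^2 - 3*k - 10) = (k - 5)*(k - 4)*(k + 2)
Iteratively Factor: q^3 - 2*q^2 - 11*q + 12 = (q - 1)*(q^2 - q - 12) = (q - 1)*(q + 3)*(q - 4)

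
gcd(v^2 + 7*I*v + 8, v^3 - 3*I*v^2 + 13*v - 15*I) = v - I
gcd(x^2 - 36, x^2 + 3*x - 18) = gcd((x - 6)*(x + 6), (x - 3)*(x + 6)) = x + 6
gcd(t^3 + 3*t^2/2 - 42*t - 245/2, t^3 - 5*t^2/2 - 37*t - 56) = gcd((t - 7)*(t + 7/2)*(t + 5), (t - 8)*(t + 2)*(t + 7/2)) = t + 7/2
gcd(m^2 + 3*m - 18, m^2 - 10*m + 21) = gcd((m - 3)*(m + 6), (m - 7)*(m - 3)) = m - 3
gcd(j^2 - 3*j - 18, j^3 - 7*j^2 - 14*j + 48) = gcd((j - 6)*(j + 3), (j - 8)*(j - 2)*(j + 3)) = j + 3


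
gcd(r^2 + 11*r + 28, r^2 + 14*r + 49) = r + 7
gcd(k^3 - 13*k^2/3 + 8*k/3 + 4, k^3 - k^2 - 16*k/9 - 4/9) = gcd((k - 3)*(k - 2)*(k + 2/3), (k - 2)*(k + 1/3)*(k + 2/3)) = k^2 - 4*k/3 - 4/3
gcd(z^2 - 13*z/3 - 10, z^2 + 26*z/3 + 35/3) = z + 5/3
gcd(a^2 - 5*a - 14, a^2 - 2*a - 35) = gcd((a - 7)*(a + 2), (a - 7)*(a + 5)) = a - 7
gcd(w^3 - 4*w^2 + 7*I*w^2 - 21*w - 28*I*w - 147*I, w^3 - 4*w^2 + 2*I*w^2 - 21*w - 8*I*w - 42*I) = w^2 - 4*w - 21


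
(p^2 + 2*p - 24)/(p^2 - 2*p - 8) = (p + 6)/(p + 2)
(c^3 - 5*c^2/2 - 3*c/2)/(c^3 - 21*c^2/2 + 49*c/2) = (2*c^2 - 5*c - 3)/(2*c^2 - 21*c + 49)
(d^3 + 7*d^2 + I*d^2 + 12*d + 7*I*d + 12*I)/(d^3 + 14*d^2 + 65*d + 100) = (d^2 + d*(3 + I) + 3*I)/(d^2 + 10*d + 25)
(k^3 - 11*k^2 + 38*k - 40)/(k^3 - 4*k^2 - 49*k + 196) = (k^2 - 7*k + 10)/(k^2 - 49)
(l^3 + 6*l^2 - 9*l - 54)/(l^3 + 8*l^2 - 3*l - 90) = (l + 3)/(l + 5)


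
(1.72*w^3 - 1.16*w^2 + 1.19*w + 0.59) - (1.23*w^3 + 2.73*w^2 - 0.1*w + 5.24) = 0.49*w^3 - 3.89*w^2 + 1.29*w - 4.65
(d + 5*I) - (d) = 5*I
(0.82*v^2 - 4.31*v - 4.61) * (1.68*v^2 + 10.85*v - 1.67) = 1.3776*v^4 + 1.6562*v^3 - 55.8777*v^2 - 42.8208*v + 7.6987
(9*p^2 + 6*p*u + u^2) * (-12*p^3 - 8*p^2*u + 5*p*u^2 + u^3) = -108*p^5 - 144*p^4*u - 15*p^3*u^2 + 31*p^2*u^3 + 11*p*u^4 + u^5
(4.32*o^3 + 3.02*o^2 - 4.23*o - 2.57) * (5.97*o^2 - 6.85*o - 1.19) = 25.7904*o^5 - 11.5626*o^4 - 51.0809*o^3 + 10.0388*o^2 + 22.6382*o + 3.0583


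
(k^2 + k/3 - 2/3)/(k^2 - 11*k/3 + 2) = (k + 1)/(k - 3)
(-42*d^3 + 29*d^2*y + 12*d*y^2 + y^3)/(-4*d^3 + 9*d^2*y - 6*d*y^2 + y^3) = (42*d^2 + 13*d*y + y^2)/(4*d^2 - 5*d*y + y^2)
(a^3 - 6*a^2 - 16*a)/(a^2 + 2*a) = a - 8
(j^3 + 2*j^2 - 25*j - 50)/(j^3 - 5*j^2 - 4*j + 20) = (j + 5)/(j - 2)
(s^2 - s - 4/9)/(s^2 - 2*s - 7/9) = (3*s - 4)/(3*s - 7)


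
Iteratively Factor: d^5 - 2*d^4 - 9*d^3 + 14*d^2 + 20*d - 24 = (d - 1)*(d^4 - d^3 - 10*d^2 + 4*d + 24) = (d - 1)*(d + 2)*(d^3 - 3*d^2 - 4*d + 12) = (d - 1)*(d + 2)^2*(d^2 - 5*d + 6) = (d - 3)*(d - 1)*(d + 2)^2*(d - 2)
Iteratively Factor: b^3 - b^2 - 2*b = (b)*(b^2 - b - 2) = b*(b - 2)*(b + 1)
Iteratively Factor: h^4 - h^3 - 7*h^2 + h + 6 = (h + 1)*(h^3 - 2*h^2 - 5*h + 6) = (h - 1)*(h + 1)*(h^2 - h - 6) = (h - 3)*(h - 1)*(h + 1)*(h + 2)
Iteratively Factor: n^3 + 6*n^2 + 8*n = (n + 2)*(n^2 + 4*n) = n*(n + 2)*(n + 4)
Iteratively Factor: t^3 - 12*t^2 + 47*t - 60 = (t - 3)*(t^2 - 9*t + 20) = (t - 5)*(t - 3)*(t - 4)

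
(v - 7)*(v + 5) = v^2 - 2*v - 35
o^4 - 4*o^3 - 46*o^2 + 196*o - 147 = (o - 7)*(o - 3)*(o - 1)*(o + 7)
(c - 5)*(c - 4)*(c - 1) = c^3 - 10*c^2 + 29*c - 20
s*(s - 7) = s^2 - 7*s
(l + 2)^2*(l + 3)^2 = l^4 + 10*l^3 + 37*l^2 + 60*l + 36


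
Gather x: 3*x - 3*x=0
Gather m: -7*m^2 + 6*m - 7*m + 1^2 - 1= -7*m^2 - m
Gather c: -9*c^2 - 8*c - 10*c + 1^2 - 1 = -9*c^2 - 18*c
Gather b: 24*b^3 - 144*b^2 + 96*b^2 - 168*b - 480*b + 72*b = 24*b^3 - 48*b^2 - 576*b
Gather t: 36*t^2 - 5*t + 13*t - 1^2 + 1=36*t^2 + 8*t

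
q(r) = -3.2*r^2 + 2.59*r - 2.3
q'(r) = 2.59 - 6.4*r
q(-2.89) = -36.51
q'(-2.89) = 21.09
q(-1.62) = -14.89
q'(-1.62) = 12.96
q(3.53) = -33.03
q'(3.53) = -20.00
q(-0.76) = -6.12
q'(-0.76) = 7.45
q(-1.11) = -9.12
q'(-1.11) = 9.69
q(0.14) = -2.00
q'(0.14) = 1.69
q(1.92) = -9.12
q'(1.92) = -9.70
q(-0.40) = -3.85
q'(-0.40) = 5.15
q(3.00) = -23.33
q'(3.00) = -16.61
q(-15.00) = -761.15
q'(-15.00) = 98.59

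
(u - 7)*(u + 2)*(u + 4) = u^3 - u^2 - 34*u - 56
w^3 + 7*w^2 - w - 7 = (w - 1)*(w + 1)*(w + 7)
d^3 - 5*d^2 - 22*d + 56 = (d - 7)*(d - 2)*(d + 4)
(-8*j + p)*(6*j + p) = -48*j^2 - 2*j*p + p^2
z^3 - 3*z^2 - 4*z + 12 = (z - 3)*(z - 2)*(z + 2)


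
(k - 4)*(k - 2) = k^2 - 6*k + 8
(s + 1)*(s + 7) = s^2 + 8*s + 7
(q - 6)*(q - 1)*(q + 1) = q^3 - 6*q^2 - q + 6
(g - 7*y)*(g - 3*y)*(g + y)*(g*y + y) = g^4*y - 9*g^3*y^2 + g^3*y + 11*g^2*y^3 - 9*g^2*y^2 + 21*g*y^4 + 11*g*y^3 + 21*y^4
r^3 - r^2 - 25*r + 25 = (r - 5)*(r - 1)*(r + 5)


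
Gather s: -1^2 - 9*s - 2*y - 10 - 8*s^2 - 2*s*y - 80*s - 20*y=-8*s^2 + s*(-2*y - 89) - 22*y - 11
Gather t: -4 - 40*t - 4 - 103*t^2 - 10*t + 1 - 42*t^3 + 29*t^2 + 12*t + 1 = -42*t^3 - 74*t^2 - 38*t - 6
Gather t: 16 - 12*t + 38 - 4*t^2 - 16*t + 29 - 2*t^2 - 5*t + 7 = -6*t^2 - 33*t + 90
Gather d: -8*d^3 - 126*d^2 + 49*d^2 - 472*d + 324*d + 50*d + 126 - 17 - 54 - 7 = -8*d^3 - 77*d^2 - 98*d + 48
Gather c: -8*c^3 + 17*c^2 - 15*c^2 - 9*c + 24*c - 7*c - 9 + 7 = -8*c^3 + 2*c^2 + 8*c - 2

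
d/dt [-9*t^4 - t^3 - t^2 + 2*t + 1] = -36*t^3 - 3*t^2 - 2*t + 2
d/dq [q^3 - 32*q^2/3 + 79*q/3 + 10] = 3*q^2 - 64*q/3 + 79/3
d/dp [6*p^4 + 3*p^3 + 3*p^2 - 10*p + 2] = 24*p^3 + 9*p^2 + 6*p - 10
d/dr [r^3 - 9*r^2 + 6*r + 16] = 3*r^2 - 18*r + 6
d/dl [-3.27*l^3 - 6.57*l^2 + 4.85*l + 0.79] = -9.81*l^2 - 13.14*l + 4.85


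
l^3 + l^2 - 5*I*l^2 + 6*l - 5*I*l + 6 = (l + 1)*(l - 6*I)*(l + I)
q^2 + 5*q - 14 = (q - 2)*(q + 7)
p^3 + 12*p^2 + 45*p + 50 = (p + 2)*(p + 5)^2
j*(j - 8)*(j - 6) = j^3 - 14*j^2 + 48*j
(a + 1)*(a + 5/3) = a^2 + 8*a/3 + 5/3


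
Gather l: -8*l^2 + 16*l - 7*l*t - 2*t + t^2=-8*l^2 + l*(16 - 7*t) + t^2 - 2*t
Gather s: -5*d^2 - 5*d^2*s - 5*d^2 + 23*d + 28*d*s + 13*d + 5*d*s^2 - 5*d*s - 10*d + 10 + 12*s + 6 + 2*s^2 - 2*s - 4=-10*d^2 + 26*d + s^2*(5*d + 2) + s*(-5*d^2 + 23*d + 10) + 12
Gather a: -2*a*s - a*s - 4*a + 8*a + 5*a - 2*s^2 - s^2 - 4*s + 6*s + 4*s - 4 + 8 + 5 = a*(9 - 3*s) - 3*s^2 + 6*s + 9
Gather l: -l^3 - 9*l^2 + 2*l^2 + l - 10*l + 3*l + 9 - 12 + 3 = -l^3 - 7*l^2 - 6*l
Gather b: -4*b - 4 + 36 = 32 - 4*b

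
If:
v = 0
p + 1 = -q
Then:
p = -q - 1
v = 0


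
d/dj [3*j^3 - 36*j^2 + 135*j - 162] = 9*j^2 - 72*j + 135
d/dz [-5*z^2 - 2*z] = -10*z - 2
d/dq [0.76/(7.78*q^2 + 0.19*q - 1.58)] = (-11.8256*q - 0.1444)/(7.78*q^2 + 0.19*q - 1.58)^2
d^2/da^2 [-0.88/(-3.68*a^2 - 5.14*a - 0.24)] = (-23.834624*a^2 - 33.290752*a + 0.88*(7.36*a + 5.14)*(14.72*a + 10.28) - 1.554432)/(3.68*a^2 + 5.14*a + 0.24)^3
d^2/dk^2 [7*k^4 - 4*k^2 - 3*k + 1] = 84*k^2 - 8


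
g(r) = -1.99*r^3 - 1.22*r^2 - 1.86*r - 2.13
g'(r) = -5.97*r^2 - 2.44*r - 1.86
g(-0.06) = -2.02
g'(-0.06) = -1.74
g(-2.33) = 20.75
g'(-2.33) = -28.59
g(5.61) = -402.31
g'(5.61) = -203.44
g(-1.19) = 1.71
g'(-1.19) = -7.41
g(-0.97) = 0.34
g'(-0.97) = -5.11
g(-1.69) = 7.13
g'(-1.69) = -14.79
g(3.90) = -145.99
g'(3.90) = -102.18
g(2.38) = -40.30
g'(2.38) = -41.48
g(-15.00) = 6467.52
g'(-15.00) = -1308.51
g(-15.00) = 6467.52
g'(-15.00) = -1308.51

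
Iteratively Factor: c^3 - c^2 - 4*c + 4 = (c - 2)*(c^2 + c - 2) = (c - 2)*(c + 2)*(c - 1)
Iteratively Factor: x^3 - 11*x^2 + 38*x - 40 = (x - 4)*(x^2 - 7*x + 10) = (x - 5)*(x - 4)*(x - 2)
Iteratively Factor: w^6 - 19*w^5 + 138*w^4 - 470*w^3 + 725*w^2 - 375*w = (w)*(w^5 - 19*w^4 + 138*w^3 - 470*w^2 + 725*w - 375) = w*(w - 5)*(w^4 - 14*w^3 + 68*w^2 - 130*w + 75) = w*(w - 5)*(w - 1)*(w^3 - 13*w^2 + 55*w - 75) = w*(w - 5)^2*(w - 1)*(w^2 - 8*w + 15) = w*(w - 5)^3*(w - 1)*(w - 3)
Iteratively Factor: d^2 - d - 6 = (d + 2)*(d - 3)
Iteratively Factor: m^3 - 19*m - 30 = (m + 2)*(m^2 - 2*m - 15) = (m - 5)*(m + 2)*(m + 3)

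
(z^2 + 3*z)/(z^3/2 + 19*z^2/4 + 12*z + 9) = 4*z*(z + 3)/(2*z^3 + 19*z^2 + 48*z + 36)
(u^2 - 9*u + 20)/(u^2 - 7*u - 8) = (-u^2 + 9*u - 20)/(-u^2 + 7*u + 8)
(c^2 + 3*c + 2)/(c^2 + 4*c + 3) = (c + 2)/(c + 3)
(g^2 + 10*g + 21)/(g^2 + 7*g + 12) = (g + 7)/(g + 4)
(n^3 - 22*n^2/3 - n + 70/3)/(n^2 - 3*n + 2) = (3*n^2 - 16*n - 35)/(3*(n - 1))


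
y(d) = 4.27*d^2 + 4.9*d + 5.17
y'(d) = 8.54*d + 4.9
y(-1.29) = 5.95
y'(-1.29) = -6.12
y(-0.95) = 4.37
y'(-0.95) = -3.21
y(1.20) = 17.20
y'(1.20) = 15.15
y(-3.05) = 29.95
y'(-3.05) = -21.15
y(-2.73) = 23.62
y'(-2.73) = -18.41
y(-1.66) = 8.80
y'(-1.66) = -9.28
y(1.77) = 27.22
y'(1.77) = 20.02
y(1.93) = 30.53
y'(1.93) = 21.38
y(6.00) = 188.29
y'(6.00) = 56.14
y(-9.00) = 306.94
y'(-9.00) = -71.96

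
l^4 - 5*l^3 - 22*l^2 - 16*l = l*(l - 8)*(l + 1)*(l + 2)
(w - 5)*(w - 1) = w^2 - 6*w + 5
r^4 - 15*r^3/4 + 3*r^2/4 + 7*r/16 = r*(r - 7/2)*(r - 1/2)*(r + 1/4)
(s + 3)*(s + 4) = s^2 + 7*s + 12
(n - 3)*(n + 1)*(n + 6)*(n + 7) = n^4 + 11*n^3 + 13*n^2 - 123*n - 126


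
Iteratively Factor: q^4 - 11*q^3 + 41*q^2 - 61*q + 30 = (q - 3)*(q^3 - 8*q^2 + 17*q - 10) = (q - 5)*(q - 3)*(q^2 - 3*q + 2) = (q - 5)*(q - 3)*(q - 1)*(q - 2)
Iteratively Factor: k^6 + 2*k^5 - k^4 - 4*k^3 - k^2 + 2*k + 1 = (k - 1)*(k^5 + 3*k^4 + 2*k^3 - 2*k^2 - 3*k - 1) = (k - 1)*(k + 1)*(k^4 + 2*k^3 - 2*k - 1) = (k - 1)*(k + 1)^2*(k^3 + k^2 - k - 1) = (k - 1)*(k + 1)^3*(k^2 - 1) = (k - 1)^2*(k + 1)^3*(k + 1)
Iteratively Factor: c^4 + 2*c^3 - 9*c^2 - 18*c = (c + 2)*(c^3 - 9*c) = (c - 3)*(c + 2)*(c^2 + 3*c) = c*(c - 3)*(c + 2)*(c + 3)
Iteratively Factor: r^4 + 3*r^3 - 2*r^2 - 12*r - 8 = (r - 2)*(r^3 + 5*r^2 + 8*r + 4) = (r - 2)*(r + 2)*(r^2 + 3*r + 2) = (r - 2)*(r + 2)^2*(r + 1)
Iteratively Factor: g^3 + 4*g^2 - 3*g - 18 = (g + 3)*(g^2 + g - 6) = (g + 3)^2*(g - 2)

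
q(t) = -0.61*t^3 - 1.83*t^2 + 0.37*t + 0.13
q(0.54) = -0.30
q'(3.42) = -33.55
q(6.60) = -252.52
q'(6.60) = -103.50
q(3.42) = -44.41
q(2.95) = -30.36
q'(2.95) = -26.35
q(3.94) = -64.13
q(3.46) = -45.77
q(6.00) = -195.29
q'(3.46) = -34.20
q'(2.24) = -17.01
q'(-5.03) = -27.52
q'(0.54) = -2.14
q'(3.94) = -42.46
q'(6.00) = -87.47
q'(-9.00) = -114.92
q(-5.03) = 29.60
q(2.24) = -15.08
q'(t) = -1.83*t^2 - 3.66*t + 0.37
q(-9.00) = 293.26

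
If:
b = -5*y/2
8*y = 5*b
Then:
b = 0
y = 0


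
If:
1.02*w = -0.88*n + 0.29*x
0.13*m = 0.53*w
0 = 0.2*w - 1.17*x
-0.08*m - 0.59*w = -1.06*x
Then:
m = 0.00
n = 0.00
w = 0.00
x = 0.00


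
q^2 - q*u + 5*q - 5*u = (q + 5)*(q - u)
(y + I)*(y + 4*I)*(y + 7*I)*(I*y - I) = I*y^4 - 12*y^3 - I*y^3 + 12*y^2 - 39*I*y^2 + 28*y + 39*I*y - 28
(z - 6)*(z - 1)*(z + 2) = z^3 - 5*z^2 - 8*z + 12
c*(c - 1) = c^2 - c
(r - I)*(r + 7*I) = r^2 + 6*I*r + 7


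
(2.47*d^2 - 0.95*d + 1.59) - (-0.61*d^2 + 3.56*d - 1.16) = 3.08*d^2 - 4.51*d + 2.75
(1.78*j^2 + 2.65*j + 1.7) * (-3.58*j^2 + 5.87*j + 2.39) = -6.3724*j^4 + 0.961600000000001*j^3 + 13.7237*j^2 + 16.3125*j + 4.063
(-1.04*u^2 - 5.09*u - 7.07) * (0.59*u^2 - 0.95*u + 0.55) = -0.6136*u^4 - 2.0151*u^3 + 0.0922000000000001*u^2 + 3.917*u - 3.8885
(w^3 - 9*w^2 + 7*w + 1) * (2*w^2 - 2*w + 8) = 2*w^5 - 20*w^4 + 40*w^3 - 84*w^2 + 54*w + 8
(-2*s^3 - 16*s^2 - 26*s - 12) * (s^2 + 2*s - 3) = -2*s^5 - 20*s^4 - 52*s^3 - 16*s^2 + 54*s + 36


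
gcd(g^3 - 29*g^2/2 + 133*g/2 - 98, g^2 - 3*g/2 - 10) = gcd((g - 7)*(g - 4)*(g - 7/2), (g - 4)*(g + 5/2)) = g - 4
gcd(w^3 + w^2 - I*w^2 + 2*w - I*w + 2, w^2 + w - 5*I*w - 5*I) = w + 1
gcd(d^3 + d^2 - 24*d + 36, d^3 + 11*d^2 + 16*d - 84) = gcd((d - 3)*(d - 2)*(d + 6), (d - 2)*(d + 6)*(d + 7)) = d^2 + 4*d - 12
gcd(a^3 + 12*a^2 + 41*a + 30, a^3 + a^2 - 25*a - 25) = a^2 + 6*a + 5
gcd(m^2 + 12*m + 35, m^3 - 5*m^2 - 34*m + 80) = m + 5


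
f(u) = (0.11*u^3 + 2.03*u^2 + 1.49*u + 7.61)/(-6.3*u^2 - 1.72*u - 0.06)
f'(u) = (12.6*u + 1.72)*(0.11*u^3 + 2.03*u^2 + 1.49*u + 7.61)/(-6.3*u^2 - 1.72*u - 0.06)^2 + (0.33*u^2 + 4.06*u + 1.49)/(-6.3*u^2 - 1.72*u - 0.06)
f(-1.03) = -1.63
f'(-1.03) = -3.22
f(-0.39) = -21.10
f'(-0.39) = -193.86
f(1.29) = -1.03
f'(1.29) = 0.88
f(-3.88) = -0.29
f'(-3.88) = -0.05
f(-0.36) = -28.50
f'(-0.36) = -312.18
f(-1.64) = -0.71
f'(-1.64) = -0.65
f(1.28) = -1.04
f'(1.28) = 0.90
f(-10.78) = -0.13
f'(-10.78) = -0.02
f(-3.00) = -0.36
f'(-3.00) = -0.10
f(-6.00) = -0.22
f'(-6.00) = -0.02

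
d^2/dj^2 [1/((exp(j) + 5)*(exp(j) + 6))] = (4*exp(3*j) + 33*exp(2*j) + exp(j) - 330)*exp(j)/(exp(6*j) + 33*exp(5*j) + 453*exp(4*j) + 3311*exp(3*j) + 13590*exp(2*j) + 29700*exp(j) + 27000)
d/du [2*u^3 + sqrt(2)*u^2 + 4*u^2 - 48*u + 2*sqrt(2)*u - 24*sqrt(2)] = 6*u^2 + 2*sqrt(2)*u + 8*u - 48 + 2*sqrt(2)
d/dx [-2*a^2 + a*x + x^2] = a + 2*x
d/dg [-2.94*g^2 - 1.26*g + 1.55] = -5.88*g - 1.26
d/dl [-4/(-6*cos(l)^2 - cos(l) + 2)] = 4*(12*cos(l) + 1)*sin(l)/(6*cos(l)^2 + cos(l) - 2)^2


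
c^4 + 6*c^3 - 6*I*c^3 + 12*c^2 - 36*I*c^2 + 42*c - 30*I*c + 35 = (c + 1)*(c + 5)*(c - 7*I)*(c + I)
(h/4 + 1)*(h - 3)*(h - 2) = h^3/4 - h^2/4 - 7*h/2 + 6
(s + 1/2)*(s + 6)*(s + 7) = s^3 + 27*s^2/2 + 97*s/2 + 21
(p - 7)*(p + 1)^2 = p^3 - 5*p^2 - 13*p - 7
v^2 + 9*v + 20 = (v + 4)*(v + 5)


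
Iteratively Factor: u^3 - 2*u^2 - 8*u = (u + 2)*(u^2 - 4*u) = u*(u + 2)*(u - 4)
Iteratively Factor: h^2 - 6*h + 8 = (h - 2)*(h - 4)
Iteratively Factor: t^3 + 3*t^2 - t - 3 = (t + 3)*(t^2 - 1) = (t + 1)*(t + 3)*(t - 1)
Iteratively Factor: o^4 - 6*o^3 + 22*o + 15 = (o + 1)*(o^3 - 7*o^2 + 7*o + 15) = (o - 3)*(o + 1)*(o^2 - 4*o - 5) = (o - 5)*(o - 3)*(o + 1)*(o + 1)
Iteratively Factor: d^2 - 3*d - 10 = (d - 5)*(d + 2)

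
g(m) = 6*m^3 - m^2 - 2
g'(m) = 18*m^2 - 2*m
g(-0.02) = -2.00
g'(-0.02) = 0.05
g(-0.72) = -4.76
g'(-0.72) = 10.77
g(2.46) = 81.27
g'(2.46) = 104.01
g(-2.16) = -67.13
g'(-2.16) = 88.30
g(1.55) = 17.94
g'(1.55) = 40.14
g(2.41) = 76.18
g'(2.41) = 99.73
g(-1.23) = -14.68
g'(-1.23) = 29.69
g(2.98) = 147.90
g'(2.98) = 153.89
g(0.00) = -2.00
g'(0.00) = 0.00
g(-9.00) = -4457.00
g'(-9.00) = 1476.00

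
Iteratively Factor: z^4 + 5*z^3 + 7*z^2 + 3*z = (z + 1)*(z^3 + 4*z^2 + 3*z) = (z + 1)*(z + 3)*(z^2 + z) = (z + 1)^2*(z + 3)*(z)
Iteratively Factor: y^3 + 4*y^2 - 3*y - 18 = (y - 2)*(y^2 + 6*y + 9) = (y - 2)*(y + 3)*(y + 3)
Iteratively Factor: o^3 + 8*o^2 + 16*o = (o + 4)*(o^2 + 4*o) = (o + 4)^2*(o)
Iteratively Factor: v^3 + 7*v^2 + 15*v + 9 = (v + 1)*(v^2 + 6*v + 9) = (v + 1)*(v + 3)*(v + 3)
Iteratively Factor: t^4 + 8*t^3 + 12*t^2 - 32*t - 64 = (t - 2)*(t^3 + 10*t^2 + 32*t + 32) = (t - 2)*(t + 2)*(t^2 + 8*t + 16) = (t - 2)*(t + 2)*(t + 4)*(t + 4)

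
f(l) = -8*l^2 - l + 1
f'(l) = -16*l - 1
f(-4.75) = -174.75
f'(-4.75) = 75.00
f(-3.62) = -100.22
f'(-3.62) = 56.92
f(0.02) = 0.98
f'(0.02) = -1.32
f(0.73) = -3.99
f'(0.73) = -12.68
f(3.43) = -96.55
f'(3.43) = -55.88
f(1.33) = -14.48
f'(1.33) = -22.28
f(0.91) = -6.53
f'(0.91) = -15.56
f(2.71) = -60.46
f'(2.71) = -44.36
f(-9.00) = -638.00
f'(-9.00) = 143.00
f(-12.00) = -1139.00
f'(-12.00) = 191.00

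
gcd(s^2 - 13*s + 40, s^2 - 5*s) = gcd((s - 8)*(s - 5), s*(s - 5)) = s - 5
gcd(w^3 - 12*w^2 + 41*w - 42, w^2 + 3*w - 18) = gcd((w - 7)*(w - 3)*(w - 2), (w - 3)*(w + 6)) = w - 3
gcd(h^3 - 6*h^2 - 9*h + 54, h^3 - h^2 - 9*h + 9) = h^2 - 9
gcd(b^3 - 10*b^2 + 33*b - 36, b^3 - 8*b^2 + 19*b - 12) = b^2 - 7*b + 12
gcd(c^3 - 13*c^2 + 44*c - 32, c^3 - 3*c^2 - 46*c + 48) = c^2 - 9*c + 8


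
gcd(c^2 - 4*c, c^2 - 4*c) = c^2 - 4*c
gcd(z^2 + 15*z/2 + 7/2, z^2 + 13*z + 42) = z + 7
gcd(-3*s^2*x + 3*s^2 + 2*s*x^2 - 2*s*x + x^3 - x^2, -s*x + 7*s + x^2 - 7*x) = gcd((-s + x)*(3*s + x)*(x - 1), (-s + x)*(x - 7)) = -s + x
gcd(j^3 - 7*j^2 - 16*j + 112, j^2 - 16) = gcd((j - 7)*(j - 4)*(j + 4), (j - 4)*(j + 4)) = j^2 - 16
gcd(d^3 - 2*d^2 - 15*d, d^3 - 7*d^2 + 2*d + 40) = d - 5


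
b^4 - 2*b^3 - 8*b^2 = b^2*(b - 4)*(b + 2)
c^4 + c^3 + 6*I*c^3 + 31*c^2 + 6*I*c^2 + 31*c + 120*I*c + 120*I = (c + 1)*(c - 5*I)*(c + 3*I)*(c + 8*I)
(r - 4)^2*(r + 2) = r^3 - 6*r^2 + 32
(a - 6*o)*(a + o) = a^2 - 5*a*o - 6*o^2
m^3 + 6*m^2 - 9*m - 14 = (m - 2)*(m + 1)*(m + 7)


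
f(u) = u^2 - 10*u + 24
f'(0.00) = -10.00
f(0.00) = 24.00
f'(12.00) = 14.00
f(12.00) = 48.00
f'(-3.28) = -16.56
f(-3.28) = 67.56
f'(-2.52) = -15.04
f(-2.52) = 55.55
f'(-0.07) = -10.14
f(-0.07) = 24.70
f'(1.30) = -7.40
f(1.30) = 12.69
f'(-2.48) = -14.96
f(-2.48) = 54.95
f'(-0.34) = -10.68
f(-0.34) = 27.52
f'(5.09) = 0.18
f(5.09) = -0.99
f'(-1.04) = -12.08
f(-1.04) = 35.48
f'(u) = 2*u - 10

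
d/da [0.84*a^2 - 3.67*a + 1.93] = 1.68*a - 3.67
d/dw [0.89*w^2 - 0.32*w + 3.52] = 1.78*w - 0.32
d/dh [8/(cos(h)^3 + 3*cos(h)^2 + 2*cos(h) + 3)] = 8*(3*cos(h)^2 + 6*cos(h) + 2)*sin(h)/(cos(h)^3 + 3*cos(h)^2 + 2*cos(h) + 3)^2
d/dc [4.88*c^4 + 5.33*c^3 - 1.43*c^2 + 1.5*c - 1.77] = 19.52*c^3 + 15.99*c^2 - 2.86*c + 1.5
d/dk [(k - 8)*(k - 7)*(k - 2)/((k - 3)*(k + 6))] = (k^4 + 6*k^3 - 191*k^2 + 836*k - 1212)/(k^4 + 6*k^3 - 27*k^2 - 108*k + 324)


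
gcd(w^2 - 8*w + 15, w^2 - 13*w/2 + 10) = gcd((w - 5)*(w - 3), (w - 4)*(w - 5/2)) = 1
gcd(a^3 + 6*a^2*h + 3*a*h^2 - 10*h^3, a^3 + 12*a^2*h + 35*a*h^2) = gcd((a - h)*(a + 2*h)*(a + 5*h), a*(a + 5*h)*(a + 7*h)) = a + 5*h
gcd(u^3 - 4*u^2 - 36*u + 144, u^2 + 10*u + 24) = u + 6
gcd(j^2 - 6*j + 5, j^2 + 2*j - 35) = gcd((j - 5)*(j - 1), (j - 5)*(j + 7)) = j - 5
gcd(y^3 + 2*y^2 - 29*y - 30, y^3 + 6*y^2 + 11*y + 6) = y + 1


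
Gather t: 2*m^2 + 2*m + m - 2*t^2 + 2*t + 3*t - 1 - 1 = 2*m^2 + 3*m - 2*t^2 + 5*t - 2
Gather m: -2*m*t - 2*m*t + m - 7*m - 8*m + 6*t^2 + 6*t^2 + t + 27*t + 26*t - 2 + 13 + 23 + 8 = m*(-4*t - 14) + 12*t^2 + 54*t + 42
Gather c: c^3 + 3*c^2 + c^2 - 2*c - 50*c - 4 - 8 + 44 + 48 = c^3 + 4*c^2 - 52*c + 80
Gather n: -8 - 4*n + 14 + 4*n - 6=0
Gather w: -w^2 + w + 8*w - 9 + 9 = -w^2 + 9*w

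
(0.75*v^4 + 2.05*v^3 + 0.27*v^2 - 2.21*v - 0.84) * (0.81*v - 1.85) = 0.6075*v^5 + 0.273*v^4 - 3.5738*v^3 - 2.2896*v^2 + 3.4081*v + 1.554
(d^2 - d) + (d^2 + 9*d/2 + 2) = 2*d^2 + 7*d/2 + 2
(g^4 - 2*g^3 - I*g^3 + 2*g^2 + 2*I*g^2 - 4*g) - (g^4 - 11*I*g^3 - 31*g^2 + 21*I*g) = -2*g^3 + 10*I*g^3 + 33*g^2 + 2*I*g^2 - 4*g - 21*I*g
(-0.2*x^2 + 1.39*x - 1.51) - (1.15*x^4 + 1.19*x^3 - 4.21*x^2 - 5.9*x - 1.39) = -1.15*x^4 - 1.19*x^3 + 4.01*x^2 + 7.29*x - 0.12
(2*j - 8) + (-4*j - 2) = -2*j - 10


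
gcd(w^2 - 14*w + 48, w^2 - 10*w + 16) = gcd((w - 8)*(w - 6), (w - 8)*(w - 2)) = w - 8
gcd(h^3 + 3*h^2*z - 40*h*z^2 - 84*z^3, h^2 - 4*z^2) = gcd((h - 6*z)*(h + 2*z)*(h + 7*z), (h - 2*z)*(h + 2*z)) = h + 2*z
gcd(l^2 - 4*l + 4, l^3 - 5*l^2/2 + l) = l - 2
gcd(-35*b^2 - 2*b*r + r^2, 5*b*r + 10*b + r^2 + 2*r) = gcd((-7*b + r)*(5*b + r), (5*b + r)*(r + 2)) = 5*b + r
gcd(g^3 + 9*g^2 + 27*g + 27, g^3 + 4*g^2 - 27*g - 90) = g + 3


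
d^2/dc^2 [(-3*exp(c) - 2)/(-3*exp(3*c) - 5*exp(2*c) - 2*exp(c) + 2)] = (108*exp(6*c) + 297*exp(5*c) + 333*exp(4*c) + 428*exp(3*c) + 348*exp(2*c) + 100*exp(c) + 20)*exp(c)/(27*exp(9*c) + 135*exp(8*c) + 279*exp(7*c) + 251*exp(6*c) + 6*exp(5*c) - 162*exp(4*c) - 76*exp(3*c) + 36*exp(2*c) + 24*exp(c) - 8)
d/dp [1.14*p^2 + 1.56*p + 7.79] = 2.28*p + 1.56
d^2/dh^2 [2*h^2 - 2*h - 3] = 4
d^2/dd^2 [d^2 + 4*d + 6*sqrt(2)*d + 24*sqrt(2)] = 2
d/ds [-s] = -1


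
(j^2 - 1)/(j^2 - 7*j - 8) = (j - 1)/(j - 8)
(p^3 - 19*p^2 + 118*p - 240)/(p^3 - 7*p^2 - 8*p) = (p^2 - 11*p + 30)/(p*(p + 1))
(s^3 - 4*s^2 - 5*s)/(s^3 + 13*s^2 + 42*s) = (s^2 - 4*s - 5)/(s^2 + 13*s + 42)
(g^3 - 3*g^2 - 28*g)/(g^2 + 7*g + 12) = g*(g - 7)/(g + 3)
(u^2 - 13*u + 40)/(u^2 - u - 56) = (u - 5)/(u + 7)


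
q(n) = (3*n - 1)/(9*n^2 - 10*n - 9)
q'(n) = (10 - 18*n)*(3*n - 1)/(9*n^2 - 10*n - 9)^2 + 3/(9*n^2 - 10*n - 9) = (-27*n^2 + 18*n - 37)/(81*n^4 - 180*n^3 - 62*n^2 + 180*n + 81)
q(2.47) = 0.30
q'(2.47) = -0.35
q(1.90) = 1.05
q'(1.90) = -4.97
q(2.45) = 0.31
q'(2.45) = -0.37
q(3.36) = 0.15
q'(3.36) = -0.08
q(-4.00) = -0.07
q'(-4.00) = -0.02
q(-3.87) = -0.08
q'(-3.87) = -0.02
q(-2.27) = -0.13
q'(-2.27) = -0.06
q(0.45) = -0.03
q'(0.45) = -0.25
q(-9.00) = -0.03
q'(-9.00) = 0.00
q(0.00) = 0.11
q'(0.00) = -0.46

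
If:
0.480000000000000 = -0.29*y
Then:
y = -1.66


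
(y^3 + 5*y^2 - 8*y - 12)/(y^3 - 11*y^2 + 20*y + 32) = (y^2 + 4*y - 12)/(y^2 - 12*y + 32)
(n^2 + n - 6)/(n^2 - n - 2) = (n + 3)/(n + 1)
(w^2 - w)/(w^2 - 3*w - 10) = w*(1 - w)/(-w^2 + 3*w + 10)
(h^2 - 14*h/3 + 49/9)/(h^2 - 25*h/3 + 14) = (h - 7/3)/(h - 6)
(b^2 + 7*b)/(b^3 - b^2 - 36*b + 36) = b*(b + 7)/(b^3 - b^2 - 36*b + 36)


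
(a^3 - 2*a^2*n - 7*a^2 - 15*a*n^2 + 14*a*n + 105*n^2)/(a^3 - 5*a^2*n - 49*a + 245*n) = (a + 3*n)/(a + 7)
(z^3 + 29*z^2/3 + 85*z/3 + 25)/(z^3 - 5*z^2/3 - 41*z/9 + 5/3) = 3*(z^2 + 8*z + 15)/(3*z^2 - 10*z + 3)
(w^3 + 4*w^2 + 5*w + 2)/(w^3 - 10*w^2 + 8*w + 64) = (w^2 + 2*w + 1)/(w^2 - 12*w + 32)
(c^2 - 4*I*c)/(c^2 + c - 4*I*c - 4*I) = c/(c + 1)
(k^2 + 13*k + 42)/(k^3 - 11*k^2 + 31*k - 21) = (k^2 + 13*k + 42)/(k^3 - 11*k^2 + 31*k - 21)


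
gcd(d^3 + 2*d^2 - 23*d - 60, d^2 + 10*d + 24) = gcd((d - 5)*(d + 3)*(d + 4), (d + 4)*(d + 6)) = d + 4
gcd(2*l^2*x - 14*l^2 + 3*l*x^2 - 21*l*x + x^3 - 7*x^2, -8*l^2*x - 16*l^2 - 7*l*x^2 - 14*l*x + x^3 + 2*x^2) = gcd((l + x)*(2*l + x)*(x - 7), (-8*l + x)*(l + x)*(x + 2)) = l + x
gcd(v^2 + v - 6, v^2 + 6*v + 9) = v + 3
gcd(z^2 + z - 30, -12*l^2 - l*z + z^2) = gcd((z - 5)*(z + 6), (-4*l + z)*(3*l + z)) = 1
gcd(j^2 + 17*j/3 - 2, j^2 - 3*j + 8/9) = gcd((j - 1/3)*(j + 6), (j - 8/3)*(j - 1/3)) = j - 1/3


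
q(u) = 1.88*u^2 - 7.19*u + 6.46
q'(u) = 3.76*u - 7.19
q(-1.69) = 23.98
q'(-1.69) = -13.54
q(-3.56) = 55.88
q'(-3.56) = -20.58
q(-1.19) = 17.68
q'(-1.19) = -11.66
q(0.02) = 6.32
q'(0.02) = -7.11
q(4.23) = 9.68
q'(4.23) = 8.71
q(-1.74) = 24.66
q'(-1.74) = -13.73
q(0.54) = 3.13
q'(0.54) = -5.16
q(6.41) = 37.62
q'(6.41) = 16.91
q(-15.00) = 537.31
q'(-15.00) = -63.59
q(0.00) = 6.46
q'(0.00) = -7.19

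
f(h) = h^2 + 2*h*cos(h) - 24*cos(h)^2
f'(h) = -2*h*sin(h) + 2*h + 48*sin(h)*cos(h) + 2*cos(h)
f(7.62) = 60.31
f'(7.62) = 11.70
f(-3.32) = -5.69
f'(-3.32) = -15.81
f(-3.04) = -8.46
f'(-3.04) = -3.84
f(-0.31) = -22.26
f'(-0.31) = -12.85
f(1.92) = -0.44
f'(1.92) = -15.88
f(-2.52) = -5.41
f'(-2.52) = 13.12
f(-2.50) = -5.15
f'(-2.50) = 13.42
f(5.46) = 26.14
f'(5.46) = -3.64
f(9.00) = 44.68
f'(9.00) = -9.26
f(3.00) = -20.46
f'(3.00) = -3.53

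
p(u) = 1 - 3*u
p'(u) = -3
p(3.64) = -9.92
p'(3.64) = -3.00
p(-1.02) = 4.06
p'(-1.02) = -3.00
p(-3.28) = 10.84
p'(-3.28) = -3.00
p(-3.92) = 12.76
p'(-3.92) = -3.00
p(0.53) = -0.59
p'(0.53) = -3.00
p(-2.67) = 9.01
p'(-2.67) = -3.00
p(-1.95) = 6.85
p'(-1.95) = -3.00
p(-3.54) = 11.62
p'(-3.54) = -3.00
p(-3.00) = 10.00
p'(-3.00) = -3.00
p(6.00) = -17.00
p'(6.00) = -3.00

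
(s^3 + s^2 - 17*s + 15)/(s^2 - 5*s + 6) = (s^2 + 4*s - 5)/(s - 2)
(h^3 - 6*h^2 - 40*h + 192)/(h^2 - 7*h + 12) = (h^2 - 2*h - 48)/(h - 3)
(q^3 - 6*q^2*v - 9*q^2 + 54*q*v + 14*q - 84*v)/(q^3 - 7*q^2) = 1 - 6*v/q - 2/q + 12*v/q^2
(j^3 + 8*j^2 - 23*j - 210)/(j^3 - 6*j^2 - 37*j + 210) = (j + 7)/(j - 7)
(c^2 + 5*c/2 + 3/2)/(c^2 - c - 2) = (c + 3/2)/(c - 2)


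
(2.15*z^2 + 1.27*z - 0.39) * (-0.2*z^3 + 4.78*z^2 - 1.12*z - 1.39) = -0.43*z^5 + 10.023*z^4 + 3.7406*z^3 - 6.2751*z^2 - 1.3285*z + 0.5421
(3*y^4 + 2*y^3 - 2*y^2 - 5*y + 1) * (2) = 6*y^4 + 4*y^3 - 4*y^2 - 10*y + 2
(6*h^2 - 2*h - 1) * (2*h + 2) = 12*h^3 + 8*h^2 - 6*h - 2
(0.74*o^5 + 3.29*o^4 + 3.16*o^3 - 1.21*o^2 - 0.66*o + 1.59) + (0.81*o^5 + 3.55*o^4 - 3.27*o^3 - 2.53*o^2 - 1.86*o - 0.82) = 1.55*o^5 + 6.84*o^4 - 0.11*o^3 - 3.74*o^2 - 2.52*o + 0.77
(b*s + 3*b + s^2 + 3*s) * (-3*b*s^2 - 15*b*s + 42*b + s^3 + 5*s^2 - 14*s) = -3*b^2*s^3 - 24*b^2*s^2 - 3*b^2*s + 126*b^2 - 2*b*s^4 - 16*b*s^3 - 2*b*s^2 + 84*b*s + s^5 + 8*s^4 + s^3 - 42*s^2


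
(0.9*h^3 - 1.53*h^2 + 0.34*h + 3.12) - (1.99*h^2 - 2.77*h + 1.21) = 0.9*h^3 - 3.52*h^2 + 3.11*h + 1.91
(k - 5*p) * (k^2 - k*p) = k^3 - 6*k^2*p + 5*k*p^2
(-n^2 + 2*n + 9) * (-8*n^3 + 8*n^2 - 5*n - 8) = 8*n^5 - 24*n^4 - 51*n^3 + 70*n^2 - 61*n - 72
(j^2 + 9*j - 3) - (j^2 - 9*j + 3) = 18*j - 6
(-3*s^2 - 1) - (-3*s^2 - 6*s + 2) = 6*s - 3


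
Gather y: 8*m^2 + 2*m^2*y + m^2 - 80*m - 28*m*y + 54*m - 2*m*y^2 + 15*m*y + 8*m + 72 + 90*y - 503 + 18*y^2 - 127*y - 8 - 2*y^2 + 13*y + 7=9*m^2 - 18*m + y^2*(16 - 2*m) + y*(2*m^2 - 13*m - 24) - 432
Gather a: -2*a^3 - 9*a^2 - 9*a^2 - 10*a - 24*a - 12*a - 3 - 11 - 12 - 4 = -2*a^3 - 18*a^2 - 46*a - 30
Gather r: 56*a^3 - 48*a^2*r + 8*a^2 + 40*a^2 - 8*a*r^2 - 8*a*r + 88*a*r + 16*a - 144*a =56*a^3 + 48*a^2 - 8*a*r^2 - 128*a + r*(-48*a^2 + 80*a)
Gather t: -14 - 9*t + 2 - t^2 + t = -t^2 - 8*t - 12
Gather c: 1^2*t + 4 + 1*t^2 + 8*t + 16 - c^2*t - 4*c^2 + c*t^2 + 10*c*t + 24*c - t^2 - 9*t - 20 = c^2*(-t - 4) + c*(t^2 + 10*t + 24)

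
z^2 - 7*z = z*(z - 7)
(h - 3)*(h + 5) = h^2 + 2*h - 15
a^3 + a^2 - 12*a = a*(a - 3)*(a + 4)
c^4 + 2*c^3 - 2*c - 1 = (c - 1)*(c + 1)^3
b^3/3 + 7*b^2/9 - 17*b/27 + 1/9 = (b/3 + 1)*(b - 1/3)^2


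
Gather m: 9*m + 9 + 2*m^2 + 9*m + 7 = 2*m^2 + 18*m + 16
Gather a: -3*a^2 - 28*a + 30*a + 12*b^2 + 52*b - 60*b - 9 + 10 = -3*a^2 + 2*a + 12*b^2 - 8*b + 1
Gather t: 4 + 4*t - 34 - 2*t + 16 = 2*t - 14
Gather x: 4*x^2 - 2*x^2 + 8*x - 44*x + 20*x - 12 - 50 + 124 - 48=2*x^2 - 16*x + 14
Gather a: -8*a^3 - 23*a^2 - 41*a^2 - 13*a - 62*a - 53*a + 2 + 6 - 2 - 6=-8*a^3 - 64*a^2 - 128*a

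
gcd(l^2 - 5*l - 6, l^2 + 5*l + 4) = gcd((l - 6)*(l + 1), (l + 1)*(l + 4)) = l + 1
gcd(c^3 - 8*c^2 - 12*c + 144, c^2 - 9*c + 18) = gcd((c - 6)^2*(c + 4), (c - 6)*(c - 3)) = c - 6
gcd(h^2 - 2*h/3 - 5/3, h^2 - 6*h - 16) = 1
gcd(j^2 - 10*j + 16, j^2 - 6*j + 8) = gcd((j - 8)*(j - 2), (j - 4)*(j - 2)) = j - 2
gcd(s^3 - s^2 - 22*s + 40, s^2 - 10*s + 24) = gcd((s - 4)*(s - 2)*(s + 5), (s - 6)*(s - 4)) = s - 4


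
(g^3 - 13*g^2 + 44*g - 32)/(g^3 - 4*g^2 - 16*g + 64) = (g^2 - 9*g + 8)/(g^2 - 16)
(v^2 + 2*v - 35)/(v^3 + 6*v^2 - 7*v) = (v - 5)/(v*(v - 1))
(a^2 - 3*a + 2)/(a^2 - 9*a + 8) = (a - 2)/(a - 8)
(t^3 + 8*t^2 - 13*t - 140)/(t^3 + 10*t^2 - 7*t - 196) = (t + 5)/(t + 7)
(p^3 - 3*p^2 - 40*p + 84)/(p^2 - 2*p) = p - 1 - 42/p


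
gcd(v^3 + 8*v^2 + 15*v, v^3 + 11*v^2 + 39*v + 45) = v^2 + 8*v + 15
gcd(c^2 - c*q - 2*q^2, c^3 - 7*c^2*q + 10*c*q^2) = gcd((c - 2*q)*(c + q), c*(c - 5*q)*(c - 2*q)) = -c + 2*q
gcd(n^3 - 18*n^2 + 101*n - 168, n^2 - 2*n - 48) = n - 8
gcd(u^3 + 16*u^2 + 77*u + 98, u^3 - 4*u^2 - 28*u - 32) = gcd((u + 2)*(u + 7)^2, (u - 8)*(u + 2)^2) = u + 2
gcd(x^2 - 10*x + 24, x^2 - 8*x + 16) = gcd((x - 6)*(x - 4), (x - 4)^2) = x - 4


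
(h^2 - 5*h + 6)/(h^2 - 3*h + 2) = (h - 3)/(h - 1)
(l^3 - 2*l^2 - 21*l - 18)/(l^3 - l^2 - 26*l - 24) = (l + 3)/(l + 4)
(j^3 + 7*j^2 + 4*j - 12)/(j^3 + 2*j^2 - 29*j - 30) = (j^2 + j - 2)/(j^2 - 4*j - 5)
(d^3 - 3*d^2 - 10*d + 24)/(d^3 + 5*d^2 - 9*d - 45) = (d^2 - 6*d + 8)/(d^2 + 2*d - 15)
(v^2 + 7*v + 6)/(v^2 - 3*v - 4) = (v + 6)/(v - 4)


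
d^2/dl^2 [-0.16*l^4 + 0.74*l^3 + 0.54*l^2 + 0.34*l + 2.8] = -1.92*l^2 + 4.44*l + 1.08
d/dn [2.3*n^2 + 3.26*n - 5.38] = 4.6*n + 3.26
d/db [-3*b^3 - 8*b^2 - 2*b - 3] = -9*b^2 - 16*b - 2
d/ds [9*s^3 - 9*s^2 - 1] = 9*s*(3*s - 2)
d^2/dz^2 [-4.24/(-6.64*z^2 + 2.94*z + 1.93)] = (373.879808*z^2 - 165.543168*z - 4.24*(13.28*z - 2.94)*(26.56*z - 5.88) - 108.672896)/(-6.64*z^2 + 2.94*z + 1.93)^3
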